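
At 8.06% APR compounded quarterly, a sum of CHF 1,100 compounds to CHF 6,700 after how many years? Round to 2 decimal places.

22.64 years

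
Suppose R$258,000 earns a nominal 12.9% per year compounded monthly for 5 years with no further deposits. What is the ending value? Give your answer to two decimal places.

i = 0.129/12 = 0.01075 per month; n = 5·12 = 60.
FV = 258,000 × (1 + 0.01075)^60 = 490,054.8665

R$490,054.87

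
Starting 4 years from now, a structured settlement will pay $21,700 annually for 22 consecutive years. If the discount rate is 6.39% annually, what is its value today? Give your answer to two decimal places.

$209,821.15

Value one period before first payment (t=3): 21700 × [1 − (1+0.0639)^(−22)] / 0.0639 = 21700 × 11.643725 = 252,668.8386
PV₀ = 252,668.8386 / (1+0.0639)^3 = 252,668.8386 / 1.204211 = 209,821.1473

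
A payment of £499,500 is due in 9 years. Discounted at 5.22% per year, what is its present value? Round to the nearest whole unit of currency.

£315,974

PV = FV·(1+i)^(−n) = 499,500 × 0.632580 = 315,973.6125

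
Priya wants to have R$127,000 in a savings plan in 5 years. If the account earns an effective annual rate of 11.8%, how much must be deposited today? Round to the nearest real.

R$72,710

Discount factor = (1+0.118)^(−5) = 0.572520; PV = 127,000 × 0.572520 = 72,710.0935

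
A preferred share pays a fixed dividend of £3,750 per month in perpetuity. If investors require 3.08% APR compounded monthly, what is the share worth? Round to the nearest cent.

Periodic rate i = 0.0308/12 = 0.00256667.
PV = PMT / i = 3750 / 0.00256667 = 1,461,038.9610

£1,461,038.96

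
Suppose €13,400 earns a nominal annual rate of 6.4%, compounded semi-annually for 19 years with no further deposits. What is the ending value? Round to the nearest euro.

€44,354

With 2 periods per year: i = 0.032, n = 38.
FV = 13,400 × (1 + 0.032)^38 = 44,354.0514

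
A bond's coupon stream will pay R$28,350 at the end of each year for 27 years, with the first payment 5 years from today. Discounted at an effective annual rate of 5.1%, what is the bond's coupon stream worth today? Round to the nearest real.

R$336,656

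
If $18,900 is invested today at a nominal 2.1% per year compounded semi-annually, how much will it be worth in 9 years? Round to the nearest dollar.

$22,809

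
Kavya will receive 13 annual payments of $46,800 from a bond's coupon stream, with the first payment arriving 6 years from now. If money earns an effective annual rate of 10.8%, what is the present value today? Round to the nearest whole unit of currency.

Value one period before first payment (t=5): 46800 × [1 − (1+0.108)^(−13)] / 0.108 = 46800 × 6.818307 = 319,096.7481
Discount back 5 years: 319,096.7481 × (1+0.108)^(−5) = 319,096.7481 × 0.598827 = 191,083.6711

$191,084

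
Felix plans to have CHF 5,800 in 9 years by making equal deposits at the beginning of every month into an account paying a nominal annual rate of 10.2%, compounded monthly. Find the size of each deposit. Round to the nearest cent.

CHF 32.71

i = 0.102/12 = 0.0085 per month; n = 9·12 = 108.
PMT = 5800 / ( [(1+0.0085)^108 − 1] / 0.0085 × (1+i) ) = 5800 / 177.327548 = 32.7078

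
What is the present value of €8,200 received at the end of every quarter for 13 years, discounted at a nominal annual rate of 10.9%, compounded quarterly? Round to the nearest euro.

€226,566

With 4 periods per year: i = 0.02725, n = 52.
Annuity factor a(52|0.02725) = 27.630037; PV = 8200 × 27.630037 = 226,566.3053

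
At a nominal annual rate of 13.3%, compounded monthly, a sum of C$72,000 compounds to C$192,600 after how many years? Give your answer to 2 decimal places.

Periodic rate i = 0.133/12 = 0.0110833.
n = ln(192600/72000) / ln(1+0.0110833) = ln(2.67500) / 0.011022 = 89.2685 months
= 89.2685/12 years

7.44 years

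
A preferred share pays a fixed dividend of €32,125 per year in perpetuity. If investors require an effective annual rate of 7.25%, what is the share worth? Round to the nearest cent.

PV = PMT / i = 32125 / 0.0725 = 443,103.4483

€443,103.45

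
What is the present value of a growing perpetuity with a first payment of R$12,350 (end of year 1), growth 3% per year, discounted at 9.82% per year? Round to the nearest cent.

R$181,085.04

PV = D₁/(r − g) = 12350/(0.0982 − 0.03) = 181,085.0440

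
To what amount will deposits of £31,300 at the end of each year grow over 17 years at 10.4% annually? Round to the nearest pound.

£1,317,064

Accumulation factor s(17|0.104) = 42.078707; FV = 31300 × 42.078707 = 1,317,063.5299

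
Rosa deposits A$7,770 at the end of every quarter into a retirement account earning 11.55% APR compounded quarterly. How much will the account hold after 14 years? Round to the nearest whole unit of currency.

Periodic rate i = 0.1155/4 = 0.028875; n = 14 × 4 = 56 periods.
FV = PMT · [(1+i)^n − 1] / i = 7770 · 135.891541 = 1,055,877.2721

A$1,055,877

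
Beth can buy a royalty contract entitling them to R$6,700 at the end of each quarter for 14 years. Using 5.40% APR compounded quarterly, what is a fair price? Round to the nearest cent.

Periodic rate i = 0.054/4 = 0.0135; n = 14 × 4 = 56 periods.
PV = 6700 × [1 − (1+0.0135)^(−56)] / 0.0135 = 6700 × 39.116921 = 262,083.3677

R$262,083.37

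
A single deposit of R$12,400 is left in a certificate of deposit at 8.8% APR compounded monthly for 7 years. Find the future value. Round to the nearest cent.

i = 0.088/12 = 0.00733333 per month; n = 7·12 = 84.
FV = PV·(1+i)^n = 12,400 × 1.847350 = 22,907.1431

R$22,907.14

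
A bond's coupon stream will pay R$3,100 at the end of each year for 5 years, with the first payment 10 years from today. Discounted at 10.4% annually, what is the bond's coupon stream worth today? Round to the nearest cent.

R$4,774.69

PV at t=9 (ordinary 5-year annuity): 3100 × a(5|0.104) = 3100 × 3.752366 = 11,632.3337
PV₀ = 11,632.3337 / (1+0.104)^9 = 11,632.3337 / 2.436249 = 4,774.6901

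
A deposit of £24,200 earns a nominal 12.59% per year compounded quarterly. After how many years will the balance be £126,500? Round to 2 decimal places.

13.34 years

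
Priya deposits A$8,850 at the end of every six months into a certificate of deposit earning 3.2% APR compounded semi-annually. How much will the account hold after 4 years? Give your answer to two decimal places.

With 2 periods per year: i = 0.016, n = 8.
FV = 8850 × [(1+0.016)^8 − 1] / 0.016 = 8850 × 8.462626 = 74,894.2438

A$74,894.24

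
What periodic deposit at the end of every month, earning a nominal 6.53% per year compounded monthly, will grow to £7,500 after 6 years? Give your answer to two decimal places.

Periodic rate i = 0.0653/12 = 0.00544167; n = 6 × 12 = 72 periods.
PMT = 7500 / ( [(1+0.00544167)^72 − 1] / 0.00544167 ) = 7500 / 87.853774 = 85.3691

£85.37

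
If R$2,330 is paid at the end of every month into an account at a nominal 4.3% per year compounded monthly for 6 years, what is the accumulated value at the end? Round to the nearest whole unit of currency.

With 12 periods per year: i = 0.00358333, n = 72.
FV = 2330 × [(1+0.00358333)^72 − 1] / 0.00358333 = 2330 × 81.974532 = 191,000.6599

R$191,001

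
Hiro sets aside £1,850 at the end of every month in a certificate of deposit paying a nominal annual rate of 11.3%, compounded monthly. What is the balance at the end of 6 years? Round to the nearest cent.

£189,327.59

With 12 periods per year: i = 0.00941667, n = 72.
Accumulation factor s(72|0.00941667) = 102.339239; FV = 1850 × 102.339239 = 189,327.5927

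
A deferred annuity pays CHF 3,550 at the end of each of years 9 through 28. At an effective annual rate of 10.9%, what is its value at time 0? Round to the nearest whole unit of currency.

Value one period before first payment (t=8): 3550 × [1 − (1+0.109)^(−20)] / 0.109 = 3550 × 8.015688 = 28,455.6916
PV₀ = 28,455.6916 / (1+0.109)^8 = 28,455.6916 / 2.287981 = 12,437.0327

CHF 12,437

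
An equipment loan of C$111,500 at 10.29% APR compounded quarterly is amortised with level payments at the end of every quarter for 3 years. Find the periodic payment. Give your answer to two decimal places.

C$10,917.59

i = 0.1029/4 = 0.025725 per quarter; n = 3·4 = 12.
PMT = 111500 / ( [1 − (1+0.025725)^(−12)] / 0.025725 ) = 111500 / 10.212881 = 10,917.5858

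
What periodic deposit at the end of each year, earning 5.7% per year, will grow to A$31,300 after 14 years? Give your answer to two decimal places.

A$1,521.04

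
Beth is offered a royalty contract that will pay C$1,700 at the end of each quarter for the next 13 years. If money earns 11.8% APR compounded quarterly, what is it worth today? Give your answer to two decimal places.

C$44,919.72

i = 0.118/4 = 0.0295 per quarter; n = 13·4 = 52.
Annuity factor a(52|0.0295) = 26.423365; PV = 1700 × 26.423365 = 44,919.7200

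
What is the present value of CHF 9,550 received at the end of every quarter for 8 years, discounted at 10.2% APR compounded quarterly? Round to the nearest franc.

Periodic rate i = 0.102/4 = 0.0255; n = 8 × 4 = 32 periods.
PV = 9550 × [1 − (1+0.0255)^(−32)] / 0.0255 = 9550 × 21.696314 = 207,199.7957

CHF 207,200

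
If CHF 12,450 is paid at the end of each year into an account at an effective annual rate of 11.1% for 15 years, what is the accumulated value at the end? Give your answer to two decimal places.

CHF 431,785.68

FV = 12450 × [(1+0.111)^15 − 1] / 0.111 = 12450 × 34.681581 = 431,785.6781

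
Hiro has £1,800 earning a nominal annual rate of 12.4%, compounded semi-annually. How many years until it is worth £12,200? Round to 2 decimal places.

Periodic rate i = 0.124/2 = 0.062.
n = ln(12200/1800) / ln(1+0.062) = ln(6.77778) / 0.060154 = 31.8125 half-years
= 31.8125/2 years

15.91 years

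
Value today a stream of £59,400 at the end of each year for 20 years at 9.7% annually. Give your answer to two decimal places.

£516,235.99

PV = PMT · [1 − (1+i)^(−n)] / i = 59400 · 8.690842 = 516,235.9949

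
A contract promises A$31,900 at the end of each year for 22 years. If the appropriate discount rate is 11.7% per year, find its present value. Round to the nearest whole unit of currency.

A$248,748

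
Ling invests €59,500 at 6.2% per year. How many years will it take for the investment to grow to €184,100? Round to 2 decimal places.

n = ln(184100/59500) / ln(1+0.062) = ln(3.09412) / 0.060154 = 18.7769 years

18.78 years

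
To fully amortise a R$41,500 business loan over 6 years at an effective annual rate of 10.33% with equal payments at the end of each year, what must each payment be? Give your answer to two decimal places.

Annuity-PV factor = 4.313463; PMT = 41500 / 4.313463 = 9,621.0392

R$9,621.04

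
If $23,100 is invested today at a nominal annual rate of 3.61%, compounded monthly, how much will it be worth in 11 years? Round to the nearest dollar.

i = 0.0361/12 = 0.00300833 per month; n = 11·12 = 132.
FV = PV·(1+i)^n = 23,100 × 1.486618 = 34,340.8809

$34,341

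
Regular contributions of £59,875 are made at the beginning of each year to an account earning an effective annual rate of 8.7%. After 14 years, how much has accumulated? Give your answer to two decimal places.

£1,657,207.63

FV = PMT · [(1+i)^n − 1] / i × (1+i) = 59875 · 27.677789 = 1,657,207.6273
(Beginning-of-period payments → annuity-due factor ×(1+i).)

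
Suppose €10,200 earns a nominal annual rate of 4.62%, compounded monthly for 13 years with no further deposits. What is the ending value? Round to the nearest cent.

€18,575.33

i = 0.0462/12 = 0.00385 per month; n = 13·12 = 156.
FV = PV·(1+i)^n = 10,200 × 1.821111 = 18,575.3331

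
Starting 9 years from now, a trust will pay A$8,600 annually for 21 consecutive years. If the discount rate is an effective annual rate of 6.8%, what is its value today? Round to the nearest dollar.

Value one period before first payment (t=8): 8600 × [1 − (1+0.068)^(−21)] / 0.068 = 8600 × 11.011900 = 94,702.3426
Discount back 8 years: 94,702.3426 × (1+0.068)^(−8) = 94,702.3426 × 0.590786 = 55,948.7903

A$55,949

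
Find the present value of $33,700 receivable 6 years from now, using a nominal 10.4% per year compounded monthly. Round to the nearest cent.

$18,104.97

i = 0.104/12 = 0.00866667 per month; n = 6·12 = 72.
PV = FV·(1+i)^(−n) = 33,700 × 0.537239 = 18,104.9669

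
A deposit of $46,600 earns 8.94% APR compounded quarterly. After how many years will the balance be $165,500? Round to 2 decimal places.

14.33 years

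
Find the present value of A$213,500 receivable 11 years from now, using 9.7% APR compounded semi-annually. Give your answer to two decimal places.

Periodic rate i = 0.097/2 = 0.0485; n = 11 × 2 = 22 periods.
PV = FV·(1+i)^(−n) = 213,500 × 0.352772 = 75,316.8787

A$75,316.88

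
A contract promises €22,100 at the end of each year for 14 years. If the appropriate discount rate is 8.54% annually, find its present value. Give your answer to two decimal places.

Annuity factor a(14|0.0854) = 7.991813; PV = 22100 × 7.991813 = 176,619.0740

€176,619.07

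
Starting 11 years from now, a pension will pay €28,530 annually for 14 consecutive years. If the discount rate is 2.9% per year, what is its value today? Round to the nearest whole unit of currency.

€243,804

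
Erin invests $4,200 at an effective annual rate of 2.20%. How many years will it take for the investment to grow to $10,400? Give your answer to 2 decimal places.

41.67 years

n = ln(10400/4200) / ln(1+0.022) = ln(2.47619) / 0.021761 = 41.6663 years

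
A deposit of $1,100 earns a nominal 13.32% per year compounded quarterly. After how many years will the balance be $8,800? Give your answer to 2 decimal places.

Periodic rate i = 0.1332/4 = 0.0333.
n = ln(8800/1100) / ln(1+0.0333) = ln(8.00000) / 0.032758 = 63.4797 quarters
= 63.4797/4 years

15.87 years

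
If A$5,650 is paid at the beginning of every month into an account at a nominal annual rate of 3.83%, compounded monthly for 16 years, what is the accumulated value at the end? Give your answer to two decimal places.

A$1,498,476.98

Periodic rate i = 0.0383/12 = 0.00319167; n = 16 × 12 = 192 periods.
Accumulation factor s(192|0.00319167) × (1+i) = 265.217165; FV = 5650 × 265.217165 = 1,498,476.9839
(Beginning-of-period payments → annuity-due factor ×(1+i).)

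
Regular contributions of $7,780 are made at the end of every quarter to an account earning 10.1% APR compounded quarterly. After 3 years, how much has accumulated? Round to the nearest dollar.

$107,481

With 4 periods per year: i = 0.02525, n = 12.
FV = PMT · [(1+i)^n − 1] / i = 7780 · 13.815064 = 107,481.1988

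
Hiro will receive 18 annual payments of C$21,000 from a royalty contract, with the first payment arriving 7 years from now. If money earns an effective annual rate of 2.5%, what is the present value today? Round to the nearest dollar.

C$259,914

Value one period before first payment (t=6): 21000 × [1 − (1+0.025)^(−18)] / 0.025 = 21000 × 14.353364 = 301,420.6362
PV₀ = 301,420.6362 / (1+0.025)^6 = 301,420.6362 / 1.159693 = 259,914.0699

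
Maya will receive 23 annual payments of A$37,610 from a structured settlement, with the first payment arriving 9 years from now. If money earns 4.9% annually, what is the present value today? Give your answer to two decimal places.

A$349,276.31

Value one period before first payment (t=8): 37610 × [1 − (1+0.049)^(−23)] / 0.049 = 37610 × 13.616632 = 512,121.5371
Discount back 8 years: 512,121.5371 × (1+0.049)^(−8) = 512,121.5371 × 0.682018 = 349,276.3137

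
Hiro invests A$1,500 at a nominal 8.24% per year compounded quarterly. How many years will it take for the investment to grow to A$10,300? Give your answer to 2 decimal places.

23.62 years

Periodic rate i = 0.0824/4 = 0.0206.
n = ln(10300/1500) / ln(1+0.0206) = ln(6.86667) / 0.020391 = 94.4882 quarters
= 94.4882/4 years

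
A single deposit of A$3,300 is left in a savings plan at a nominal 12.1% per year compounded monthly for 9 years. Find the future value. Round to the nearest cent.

Periodic rate i = 0.121/12 = 0.0100833; n = 9 × 12 = 108 periods.
FV = 3,300 × (1 + 0.0100833)^108 = 9,751.9642

A$9,751.96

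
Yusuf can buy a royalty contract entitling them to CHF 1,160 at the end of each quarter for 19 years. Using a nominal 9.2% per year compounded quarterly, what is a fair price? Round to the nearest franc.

Periodic rate i = 0.092/4 = 0.023; n = 19 × 4 = 76 periods.
PV = 1160 × [1 − (1+0.023)^(−76)] / 0.023 = 1160 × 35.756364 = 41,477.3821

CHF 41,477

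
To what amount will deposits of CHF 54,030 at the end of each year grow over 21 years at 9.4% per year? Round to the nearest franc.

FV = PMT · [(1+i)^n − 1] / i = 54030 · 59.545345 = 3,217,235.0068

CHF 3,217,235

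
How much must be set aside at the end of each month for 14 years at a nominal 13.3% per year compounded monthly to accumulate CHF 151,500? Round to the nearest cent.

CHF 312.63

With 12 periods per year: i = 0.0110833, n = 168.
PMT = 151500 / ( [(1+0.0110833)^168 − 1] / 0.0110833 ) = 151500 / 484.601842 = 312.6278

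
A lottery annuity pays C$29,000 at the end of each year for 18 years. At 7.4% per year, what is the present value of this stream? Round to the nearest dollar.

C$283,477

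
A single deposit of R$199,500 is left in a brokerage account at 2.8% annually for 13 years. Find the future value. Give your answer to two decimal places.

R$285,662.60

199,500 × (1+0.028)^13 = 199,500 × 1.431893 = 285,662.6039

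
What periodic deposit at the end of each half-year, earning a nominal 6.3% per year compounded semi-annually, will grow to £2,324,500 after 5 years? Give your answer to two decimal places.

i = 0.063/2 = 0.0315 per half-year; n = 5·2 = 10.
FV-annuity factor = 11.543388; PMT = 2.3245e+06 / 11.543388 = 201,370.6812

£201,370.68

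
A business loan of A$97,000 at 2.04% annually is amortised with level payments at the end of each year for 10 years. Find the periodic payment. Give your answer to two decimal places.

PMT = 97000 / ( [1 − (1+0.0204)^(−10)] / 0.0204 ) = 97000 / 8.963815 = 10,821.2855

A$10,821.29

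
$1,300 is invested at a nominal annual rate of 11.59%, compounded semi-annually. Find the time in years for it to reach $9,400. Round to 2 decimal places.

17.56 years

Periodic rate i = 0.1159/2 = 0.05795.
(1+i)^n = 9400/1300 = 7.23077, so n = ln 7.23077 / ln 1.05795 = 35.1187 half-years
= 35.1187/2 years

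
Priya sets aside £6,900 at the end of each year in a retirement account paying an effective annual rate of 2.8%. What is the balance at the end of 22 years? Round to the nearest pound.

FV = 6900 × [(1+0.028)^22 − 1] / 0.028 = 6900 × 29.853496 = 205,989.1227

£205,989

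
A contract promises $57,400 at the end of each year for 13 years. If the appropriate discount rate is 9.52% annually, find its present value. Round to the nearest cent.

Annuity factor a(13|0.0952) = 7.283516; PV = 57400 × 7.283516 = 418,073.7960

$418,073.80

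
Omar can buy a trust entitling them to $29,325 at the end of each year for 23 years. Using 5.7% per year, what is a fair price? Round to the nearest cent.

$370,713.55

Annuity factor a(23|0.057) = 12.641553; PV = 29325 × 12.641553 = 370,713.5541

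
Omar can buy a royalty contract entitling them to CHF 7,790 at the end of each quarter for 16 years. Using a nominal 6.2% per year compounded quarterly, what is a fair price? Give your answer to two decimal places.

CHF 314,782.90

i = 0.062/4 = 0.0155 per quarter; n = 16·4 = 64.
Annuity factor a(64|0.0155) = 40.408587; PV = 7790 × 40.408587 = 314,782.8954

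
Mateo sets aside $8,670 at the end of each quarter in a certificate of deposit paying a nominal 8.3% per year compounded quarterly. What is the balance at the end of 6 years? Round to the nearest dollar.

$266,185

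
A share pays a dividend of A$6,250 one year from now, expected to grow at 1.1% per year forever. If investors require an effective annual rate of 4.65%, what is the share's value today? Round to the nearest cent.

PV = D₁/(r − g) = 6250/(0.0465 − 0.011) = 176,056.3380

A$176,056.34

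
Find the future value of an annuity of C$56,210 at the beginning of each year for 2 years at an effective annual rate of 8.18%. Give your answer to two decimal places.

FV = 56210 × [(1+0.0818)^2 − 1] / 0.0818 × (1+i) = 56210 × 2.252091 = 126,590.0486
(Beginning-of-period payments → annuity-due factor ×(1+i).)

C$126,590.05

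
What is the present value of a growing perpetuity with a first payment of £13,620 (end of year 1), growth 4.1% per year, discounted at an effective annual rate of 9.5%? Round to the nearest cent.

PV = PMT / (i − g) = 13620 / (0.095 − 0.041) = 13620 / 0.054000 = 252,222.2222

£252,222.22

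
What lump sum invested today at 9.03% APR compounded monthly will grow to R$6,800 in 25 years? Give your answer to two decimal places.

Periodic rate i = 0.0903/12 = 0.007525; n = 25 × 12 = 300 periods.
PV = FV·(1+i)^(−n) = 6,800 × 0.105500 = 717.3970

R$717.40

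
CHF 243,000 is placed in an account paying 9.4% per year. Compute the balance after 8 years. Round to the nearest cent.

CHF 498,591.48

243,000 × (1+0.094)^8 = 243,000 × 2.051817 = 498,591.4761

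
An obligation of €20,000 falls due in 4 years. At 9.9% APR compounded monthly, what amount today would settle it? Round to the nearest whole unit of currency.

€13,482

Periodic rate i = 0.099/12 = 0.00825; n = 4 × 12 = 48 periods.
PV = FV·(1+i)^(−n) = 20,000 × 0.674101 = 13,482.0186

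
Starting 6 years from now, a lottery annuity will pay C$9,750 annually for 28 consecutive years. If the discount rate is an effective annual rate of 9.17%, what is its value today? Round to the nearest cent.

PV at t=5 (ordinary 28-year annuity): 9750 × a(28|0.0917) = 9750 × 9.970284 = 97,210.2683
PV₀ = 97,210.2683 / (1+0.0917)^5 = 97,210.2683 / 1.550660 = 62,689.6132

C$62,689.61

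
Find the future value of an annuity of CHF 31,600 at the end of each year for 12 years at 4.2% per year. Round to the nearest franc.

FV = PMT · [(1+i)^n − 1] / i = 31600 · 15.199343 = 480,299.2466

CHF 480,299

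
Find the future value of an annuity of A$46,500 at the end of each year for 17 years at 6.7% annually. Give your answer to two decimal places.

A$1,396,100.06

Accumulation factor s(17|0.067) = 30.023657; FV = 46500 × 30.023657 = 1,396,100.0607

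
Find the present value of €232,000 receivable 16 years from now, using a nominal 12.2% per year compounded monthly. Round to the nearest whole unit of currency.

€33,268

Periodic rate i = 0.122/12 = 0.0101667; n = 16 × 12 = 192 periods.
Discount factor = (1+0.0101667)^(−192) = 0.143396; PV = 232,000 × 0.143396 = 33,267.9108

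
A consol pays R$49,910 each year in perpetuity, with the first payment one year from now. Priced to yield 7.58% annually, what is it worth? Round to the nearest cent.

PV = PMT / i = 49910 / 0.0758 = 658,443.2718

R$658,443.27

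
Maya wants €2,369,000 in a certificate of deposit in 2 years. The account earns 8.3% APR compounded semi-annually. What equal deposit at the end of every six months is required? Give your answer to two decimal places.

€556,631.11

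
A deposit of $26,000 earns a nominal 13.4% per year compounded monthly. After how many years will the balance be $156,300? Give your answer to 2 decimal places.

Periodic rate i = 0.134/12 = 0.0111667.
(1+i)^n = 156300/26000 = 6.01154, so n = ln 6.01154 / ln 1.01117 = 161.5233 months
= 161.5233/12 years

13.46 years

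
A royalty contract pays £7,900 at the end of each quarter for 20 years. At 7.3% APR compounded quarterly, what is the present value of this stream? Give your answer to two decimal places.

i = 0.073/4 = 0.01825 per quarter; n = 20·4 = 80.
Annuity factor a(80|0.01825) = 41.900640; PV = 7900 × 41.900640 = 331,015.0588

£331,015.06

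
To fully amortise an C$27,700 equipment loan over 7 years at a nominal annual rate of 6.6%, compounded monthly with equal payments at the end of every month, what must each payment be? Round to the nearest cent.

C$412.67

With 12 periods per year: i = 0.0055, n = 84.
Annuity-PV factor = 67.123570; PMT = 27700 / 67.123570 = 412.6717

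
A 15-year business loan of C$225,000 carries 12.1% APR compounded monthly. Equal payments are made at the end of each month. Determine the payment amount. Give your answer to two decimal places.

With 12 periods per year: i = 0.0100833, n = 180.
Annuity-PV factor = 82.876881; PMT = 225000 / 82.876881 = 2,714.8705

C$2,714.87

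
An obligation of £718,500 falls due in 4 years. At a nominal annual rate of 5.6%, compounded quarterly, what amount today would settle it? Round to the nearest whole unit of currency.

£575,201

i = 0.056/4 = 0.014 per quarter; n = 4·4 = 16.
PV = FV·(1+i)^(−n) = 718,500 × 0.800558 = 575,200.8147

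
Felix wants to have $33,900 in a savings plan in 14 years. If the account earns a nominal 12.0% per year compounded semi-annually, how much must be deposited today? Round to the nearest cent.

i = 0.12/2 = 0.06 per half-year; n = 14·2 = 28.
PV = 33,900 / (1 + 0.06)^28 = 33,900 / 5.111687 = 6,631.8619

$6,631.86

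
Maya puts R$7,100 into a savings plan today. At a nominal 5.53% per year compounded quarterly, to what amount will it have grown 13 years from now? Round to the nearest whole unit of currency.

i = 0.0553/4 = 0.013825 per quarter; n = 13·4 = 52.
FV = 7,100 × (1 + 0.013825)^52 = 14,498.8701

R$14,499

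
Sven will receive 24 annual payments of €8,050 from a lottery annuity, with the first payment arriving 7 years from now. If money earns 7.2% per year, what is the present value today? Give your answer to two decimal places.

€59,783.31

PV at t=6 (ordinary 24-year annuity): 8050 × a(24|0.072) = 8050 × 11.270750 = 90,729.5388
Discount back 6 years: 90,729.5388 × (1+0.072)^(−6) = 90,729.5388 × 0.658918 = 59,783.3147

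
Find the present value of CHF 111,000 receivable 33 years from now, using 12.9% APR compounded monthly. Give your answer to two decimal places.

CHF 1,608.41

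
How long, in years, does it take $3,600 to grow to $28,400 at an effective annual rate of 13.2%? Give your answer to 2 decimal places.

16.66 years

n = ln(28400/3600) / ln(1+0.132) = ln(7.88889) / 0.123986 = 16.6588 years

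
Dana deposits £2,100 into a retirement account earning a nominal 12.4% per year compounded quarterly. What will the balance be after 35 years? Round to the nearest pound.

With 4 periods per year: i = 0.031, n = 140.
2,100 × (1+0.031)^140 = 2,100 × 71.814665 = 150,810.7968

£150,811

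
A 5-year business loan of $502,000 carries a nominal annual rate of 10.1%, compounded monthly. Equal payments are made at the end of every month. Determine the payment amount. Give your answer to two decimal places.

Periodic rate i = 0.101/12 = 0.00841667; n = 5 × 12 = 60 periods.
Annuity-PV factor = 46.956553; PMT = 502000 / 46.956553 = 10,690.7337

$10,690.73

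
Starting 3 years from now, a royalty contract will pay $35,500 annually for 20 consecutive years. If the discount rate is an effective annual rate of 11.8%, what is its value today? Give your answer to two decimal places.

$214,832.71

PV at t=2 (ordinary 20-year annuity): 35500 × a(20|0.118) = 35500 × 7.564072 = 268,524.5609
Discount back 2 years: 268,524.5609 × (1+0.118)^(−2) = 268,524.5609 × 0.800049 = 214,832.7105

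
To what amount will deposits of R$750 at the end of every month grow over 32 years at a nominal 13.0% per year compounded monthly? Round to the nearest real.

Periodic rate i = 0.13/12 = 0.0108333; n = 32 × 12 = 384 periods.
FV = 750 × [(1+0.0108333)^384 − 1] / 0.0108333 = 750 × 5691.141761 = 4,268,356.3204

R$4,268,356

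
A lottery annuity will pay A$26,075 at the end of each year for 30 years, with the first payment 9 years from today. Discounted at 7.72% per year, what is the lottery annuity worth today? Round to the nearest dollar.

Value one period before first payment (t=8): 26075 × [1 − (1+0.0772)^(−30)] / 0.0772 = 26075 × 11.561839 = 301,474.9407
Discount back 8 years: 301,474.9407 × (1+0.0772)^(−8) = 301,474.9407 × 0.551606 = 166,295.4859

A$166,295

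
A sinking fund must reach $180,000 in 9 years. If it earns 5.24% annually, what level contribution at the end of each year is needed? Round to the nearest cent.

$16,163.57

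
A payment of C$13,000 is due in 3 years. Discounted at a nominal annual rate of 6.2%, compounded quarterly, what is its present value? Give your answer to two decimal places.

With 4 periods per year: i = 0.0155, n = 12.
PV = FV·(1+i)^(−n) = 13,000 × 0.831459 = 10,808.9677

C$10,808.97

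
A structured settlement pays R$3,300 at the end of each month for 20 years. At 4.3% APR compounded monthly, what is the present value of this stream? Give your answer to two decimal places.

R$530,627.98

i = 0.043/12 = 0.00358333 per month; n = 20·12 = 240.
PV = PMT · [1 − (1+i)^(−n)] / i = 3300 · 160.796358 = 530,627.9806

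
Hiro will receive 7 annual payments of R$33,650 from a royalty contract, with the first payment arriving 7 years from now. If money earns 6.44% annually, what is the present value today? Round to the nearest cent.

Value one period before first payment (t=6): 33650 × [1 − (1+0.0644)^(−7)] / 0.0644 = 33650 × 5.496122 = 184,944.5203
PV₀ = 184,944.5203 / (1+0.0644)^6 = 184,944.5203 / 1.454217 = 127,178.0826

R$127,178.08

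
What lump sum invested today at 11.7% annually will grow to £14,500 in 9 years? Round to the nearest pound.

Discount factor = (1+0.117)^(−9) = 0.369421; PV = 14,500 × 0.369421 = 5,356.6028

£5,357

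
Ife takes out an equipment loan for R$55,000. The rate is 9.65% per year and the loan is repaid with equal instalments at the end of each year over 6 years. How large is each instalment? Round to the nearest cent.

R$12,499.15

Annuity-PV factor = 4.400298; PMT = 55000 / 4.400298 = 12,499.1547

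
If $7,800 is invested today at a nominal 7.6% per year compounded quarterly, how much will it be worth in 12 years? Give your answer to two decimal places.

$19,251.09

Periodic rate i = 0.076/4 = 0.019; n = 12 × 4 = 48 periods.
FV = 7,800 × (1 + 0.019)^48 = 19,251.0949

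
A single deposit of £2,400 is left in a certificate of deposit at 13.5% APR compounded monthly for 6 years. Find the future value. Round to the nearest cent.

With 12 periods per year: i = 0.01125, n = 72.
2,400 × (1+0.01125)^72 = 2,400 × 2.237765 = 5,370.6362

£5,370.64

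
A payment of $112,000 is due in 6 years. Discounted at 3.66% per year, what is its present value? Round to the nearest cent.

PV = FV·(1+i)^(−n) = 112,000 × 0.805996 = 90,271.5284

$90,271.53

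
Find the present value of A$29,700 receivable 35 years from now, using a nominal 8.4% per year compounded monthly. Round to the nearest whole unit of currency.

A$1,586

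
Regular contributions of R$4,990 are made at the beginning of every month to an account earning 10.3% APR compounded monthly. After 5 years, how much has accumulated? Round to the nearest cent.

With 12 periods per year: i = 0.00858333, n = 60.
FV = PMT · [(1+i)^n − 1] / i × (1+i) = 4990 · 78.724079 = 392,833.1538
(Beginning-of-period payments → annuity-due factor ×(1+i).)

R$392,833.15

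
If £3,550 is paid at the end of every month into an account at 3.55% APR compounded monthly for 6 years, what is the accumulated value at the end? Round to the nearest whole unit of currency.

£284,395

Periodic rate i = 0.0355/12 = 0.00295833; n = 6 × 12 = 72 periods.
FV = 3550 × [(1+0.00295833)^72 − 1] / 0.00295833 = 3550 × 80.111198 = 284,394.7513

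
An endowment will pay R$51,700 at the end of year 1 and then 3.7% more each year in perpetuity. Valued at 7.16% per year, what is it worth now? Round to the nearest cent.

R$1,494,219.65

PV = PMT / (i − g) = 51700 / (0.0716 − 0.037) = 51700 / 0.034600 = 1,494,219.6532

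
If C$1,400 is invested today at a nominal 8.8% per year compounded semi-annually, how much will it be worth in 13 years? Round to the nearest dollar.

Periodic rate i = 0.088/2 = 0.044; n = 13 × 2 = 26 periods.
1,400 × (1+0.044)^26 = 1,400 × 3.063465 = 4,288.8514

C$4,289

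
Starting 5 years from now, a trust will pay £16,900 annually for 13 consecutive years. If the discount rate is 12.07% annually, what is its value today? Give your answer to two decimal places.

Value one period before first payment (t=4): 16900 × [1 − (1+0.1207)^(−13)] / 0.1207 = 16900 × 6.401655 = 108,187.9654
PV₀ = 108,187.9654 / (1+0.1207)^4 = 108,187.9654 / 1.577457 = 68,583.7876

£68,583.79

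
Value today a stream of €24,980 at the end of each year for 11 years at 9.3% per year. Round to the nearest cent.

€167,609.98

PV = 24980 × [1 − (1+0.093)^(−11)] / 0.093 = 24980 × 6.709767 = 167,609.9805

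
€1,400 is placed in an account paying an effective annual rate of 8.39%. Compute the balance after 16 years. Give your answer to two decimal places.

FV = 1,400 × (1 + 0.0839)^16 = 5,081.0737

€5,081.07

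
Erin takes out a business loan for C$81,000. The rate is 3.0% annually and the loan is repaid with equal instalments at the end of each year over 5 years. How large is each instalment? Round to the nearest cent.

Annuity-PV factor = 4.579707; PMT = 81000 / 4.579707 = 17,686.7203

C$17,686.72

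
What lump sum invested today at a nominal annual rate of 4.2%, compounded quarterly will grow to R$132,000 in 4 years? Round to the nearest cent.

i = 0.042/4 = 0.0105 per quarter; n = 4·4 = 16.
PV = 132,000 / (1 + 0.0105)^16 = 132,000 / 1.181901 = 111,684.4849

R$111,684.48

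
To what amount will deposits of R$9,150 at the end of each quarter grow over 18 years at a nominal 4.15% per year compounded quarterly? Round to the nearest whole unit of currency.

i = 0.0415/4 = 0.010375 per quarter; n = 18·4 = 72.
FV = 9150 × [(1+0.010375)^72 − 1] / 0.010375 = 9150 × 106.270009 = 972,370.5832

R$972,371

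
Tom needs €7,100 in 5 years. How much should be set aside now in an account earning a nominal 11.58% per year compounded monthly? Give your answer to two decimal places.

With 12 periods per year: i = 0.00965, n = 60.
PV = 7,100 / (1 + 0.00965)^60 = 7,100 / 1.779307 = 3,990.3168

€3,990.32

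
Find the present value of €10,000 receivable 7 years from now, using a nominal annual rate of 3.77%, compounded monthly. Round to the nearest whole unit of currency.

With 12 periods per year: i = 0.00314167, n = 84.
Discount factor = (1+0.00314167)^(−84) = 0.768368; PV = 10,000 × 0.768368 = 7,683.6813

€7,684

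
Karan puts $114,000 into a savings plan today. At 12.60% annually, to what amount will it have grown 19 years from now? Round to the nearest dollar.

FV = 114,000 × (1 + 0.126)^19 = 1,086,761.5665

$1,086,762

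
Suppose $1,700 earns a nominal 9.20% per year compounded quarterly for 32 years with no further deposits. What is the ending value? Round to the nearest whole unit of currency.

Periodic rate i = 0.092/4 = 0.023; n = 32 × 4 = 128 periods.
FV = 1,700 × (1 + 0.023)^128 = 31,226.9837

$31,227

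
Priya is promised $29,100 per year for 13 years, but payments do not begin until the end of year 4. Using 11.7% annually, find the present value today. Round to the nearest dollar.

$136,112

Value one period before first payment (t=3): 29100 × [1 − (1+0.117)^(−13)] / 0.117 = 29100 × 6.518752 = 189,695.6830
PV₀ = 189,695.6830 / (1+0.117)^3 = 189,695.6830 / 1.393669 = 136,112.4741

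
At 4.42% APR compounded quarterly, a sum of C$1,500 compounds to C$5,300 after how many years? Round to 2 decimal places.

28.71 years

Periodic rate i = 0.0442/4 = 0.01105.
(1+i)^n = 5300/1500 = 3.53333, so n = ln 3.53333 / ln 1.01105 = 114.8600 quarters
= 114.8600/4 years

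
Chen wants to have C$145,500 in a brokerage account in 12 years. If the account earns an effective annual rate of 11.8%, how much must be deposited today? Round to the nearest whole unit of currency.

C$38,156

PV = FV·(1+i)^(−n) = 145,500 × 0.262240 = 38,155.8691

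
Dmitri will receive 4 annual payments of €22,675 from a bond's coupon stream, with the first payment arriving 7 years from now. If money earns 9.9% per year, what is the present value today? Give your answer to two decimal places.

€40,883.00

PV at t=6 (ordinary 4-year annuity): 22675 × a(4|0.099) = 22675 × 3.176739 = 72,032.5667
PV₀ = 72,032.5667 / (1+0.099)^6 = 72,032.5667 / 1.761920 = 40,882.9980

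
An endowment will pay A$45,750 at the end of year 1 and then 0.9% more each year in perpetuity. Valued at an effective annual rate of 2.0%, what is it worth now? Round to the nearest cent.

PV = D₁/(r − g) = 45750/(0.02 − 0.009) = 4,159,090.9091

A$4,159,090.91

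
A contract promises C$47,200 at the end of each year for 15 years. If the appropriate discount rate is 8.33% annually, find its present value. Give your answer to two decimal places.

C$395,992.54

PV = PMT · [1 − (1+i)^(−n)] / i = 47200 · 8.389672 = 395,992.5413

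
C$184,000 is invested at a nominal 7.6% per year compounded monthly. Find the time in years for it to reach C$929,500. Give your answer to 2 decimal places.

21.38 years

Periodic rate i = 0.076/12 = 0.00633333.
(1+i)^n = 929500/184000 = 5.05163, so n = ln 5.05163 / ln 1.00633 = 256.5529 months
= 256.5529/12 years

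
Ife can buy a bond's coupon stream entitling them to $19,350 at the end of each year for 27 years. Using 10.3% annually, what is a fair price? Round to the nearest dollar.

PV = PMT · [1 − (1+i)^(−n)] / i = 19350 · 9.020682 = 174,550.1894

$174,550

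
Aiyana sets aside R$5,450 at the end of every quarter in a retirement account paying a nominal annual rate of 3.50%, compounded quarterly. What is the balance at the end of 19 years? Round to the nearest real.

R$584,784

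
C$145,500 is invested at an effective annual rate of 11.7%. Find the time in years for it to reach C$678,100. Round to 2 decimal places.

13.91 years

n = ln(678100/145500) / ln(1+0.117) = ln(4.66048) / 0.110647 = 13.9102 years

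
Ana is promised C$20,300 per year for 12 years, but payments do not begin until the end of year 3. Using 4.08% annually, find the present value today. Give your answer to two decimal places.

Value one period before first payment (t=2): 20300 × [1 − (1+0.0408)^(−12)] / 0.0408 = 20300 × 9.341660 = 189,635.7026
PV₀ = 189,635.7026 / (1+0.0408)^2 = 189,635.7026 / 1.083265 = 175,059.4413

C$175,059.44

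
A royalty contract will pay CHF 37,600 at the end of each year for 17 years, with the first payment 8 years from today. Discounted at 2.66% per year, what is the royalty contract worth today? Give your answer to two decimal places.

PV at t=7 (ordinary 17-year annuity): 37600 × a(17|0.0266) = 37600 × 13.533912 = 508,875.0815
Discount back 7 years: 508,875.0815 × (1+0.0266)^(−7) = 508,875.0815 × 0.832130 = 423,450.2226

CHF 423,450.22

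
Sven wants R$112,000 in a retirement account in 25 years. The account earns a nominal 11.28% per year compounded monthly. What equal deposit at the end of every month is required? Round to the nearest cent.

R$67.67

i = 0.1128/12 = 0.0094 per month; n = 25·12 = 300.
PMT = 112000 / ( [(1+0.0094)^300 − 1] / 0.0094 ) = 112000 / 1655.034354 = 67.6723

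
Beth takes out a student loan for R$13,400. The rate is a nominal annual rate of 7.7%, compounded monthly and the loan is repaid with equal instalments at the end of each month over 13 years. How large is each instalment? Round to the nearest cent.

i = 0.077/12 = 0.00641667 per month; n = 13·12 = 156.
PMT = 13400 / ( [1 − (1+0.00641667)^(−156)] / 0.00641667 ) = 13400 / 98.386148 = 136.1980

R$136.20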